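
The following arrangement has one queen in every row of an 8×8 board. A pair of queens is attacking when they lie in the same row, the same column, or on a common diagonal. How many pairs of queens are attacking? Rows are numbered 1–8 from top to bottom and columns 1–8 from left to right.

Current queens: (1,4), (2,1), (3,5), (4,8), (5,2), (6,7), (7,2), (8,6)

1

Same column: (5,2)–(7,2) (column 2).
Total attacking pairs: 1.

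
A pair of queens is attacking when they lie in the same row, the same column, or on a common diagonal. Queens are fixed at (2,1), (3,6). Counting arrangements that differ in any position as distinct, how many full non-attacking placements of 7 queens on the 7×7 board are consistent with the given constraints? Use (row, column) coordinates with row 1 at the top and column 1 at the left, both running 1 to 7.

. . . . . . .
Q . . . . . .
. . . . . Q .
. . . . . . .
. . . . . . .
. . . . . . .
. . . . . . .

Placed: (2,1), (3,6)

3

Branch on row 1: col 3 → 2; col 5 → 1; col 7 → 0.
Sum: 2 + 1 + 0 = 3.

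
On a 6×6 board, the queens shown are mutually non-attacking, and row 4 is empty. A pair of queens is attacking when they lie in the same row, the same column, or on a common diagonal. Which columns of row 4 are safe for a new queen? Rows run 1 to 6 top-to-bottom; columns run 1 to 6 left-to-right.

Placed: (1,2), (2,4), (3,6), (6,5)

(1,2) attacks row 4 at column 2 and diagonals 5.
(2,4) attacks row 4 at column 4 and diagonals 2, 6.
(3,6) attacks row 4 at column 6 and diagonals 5.
(6,5) attacks row 4 at column 5 and diagonals 3.
Attacked columns: {2, 3, 4, 5, 6}. Safe: {1}.

columns 1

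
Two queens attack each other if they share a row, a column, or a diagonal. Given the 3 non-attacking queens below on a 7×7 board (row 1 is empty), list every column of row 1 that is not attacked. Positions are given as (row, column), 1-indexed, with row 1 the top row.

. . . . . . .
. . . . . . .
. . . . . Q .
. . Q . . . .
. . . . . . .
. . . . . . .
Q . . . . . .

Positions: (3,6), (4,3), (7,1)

(3,6) attacks row 1 at column 6 and diagonals 4.
(4,3) attacks row 1 at column 3 and diagonals 6.
(7,1) attacks row 1 at column 1 and diagonals 7.
Attacked columns: {1, 3, 4, 6, 7}. Safe: {2, 5}.

columns 2, 5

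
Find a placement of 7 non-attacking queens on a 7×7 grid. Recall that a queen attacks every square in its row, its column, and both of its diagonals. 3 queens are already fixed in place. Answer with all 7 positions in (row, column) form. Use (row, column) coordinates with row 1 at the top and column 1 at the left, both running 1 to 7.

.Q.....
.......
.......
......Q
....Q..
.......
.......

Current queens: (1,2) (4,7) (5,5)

(1,2) (2,4) (3,1) (4,7) (5,5) (6,3) (7,6)

Row 2: attacked by (1,2)→{1,2,3}; (4,7)→{5,7}; (5,5)→{2,5}. Safe: 4, 6. Place at column 4.
Row 3: attacked by (1,2)→{2,4}; (2,4)→{3,4,5}; (4,7)→{6,7}; (5,5)→{3,5,7}. Safe: 1. Place at column 1.
Row 6: attacked by (1,2)→{2,7}; (2,4)→{4}; (3,1)→{1,4}; (4,7)→{5,7}; (5,5)→{4,5,6}. Safe: 3. Place at column 3.
Row 7: attacked by (1,2)→{2}; (2,4)→{4}; (3,1)→{1,5}; (4,7)→{4,7}; (5,5)→{3,5,7}; (6,3)→{2,3,4}. Safe: 6. Place at column 6.
Columns [2, 4, 1, 7, 5, 3, 6], r−c [-1, -2, 2, -3, 0, 3, 1], r+c [3, 6, 4, 11, 10, 9, 13] are all distinct, so no two queens attack.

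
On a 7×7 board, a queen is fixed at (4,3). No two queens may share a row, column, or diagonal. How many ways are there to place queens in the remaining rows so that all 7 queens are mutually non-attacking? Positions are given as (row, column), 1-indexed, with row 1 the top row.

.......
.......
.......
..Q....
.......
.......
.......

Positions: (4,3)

Branch on row 1: col 1 → 1; col 2 → 1; col 4 → 1; col 5 → 1; col 7 → 0.
Sum: 1 + 1 + 1 + 1 + 0 = 4.

4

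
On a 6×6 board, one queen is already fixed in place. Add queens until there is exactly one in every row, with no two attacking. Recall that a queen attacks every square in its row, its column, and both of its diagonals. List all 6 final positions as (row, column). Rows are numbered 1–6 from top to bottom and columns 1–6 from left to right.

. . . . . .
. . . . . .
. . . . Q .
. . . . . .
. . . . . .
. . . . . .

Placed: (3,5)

(1,4) (2,1) (3,5) (4,2) (5,6) (6,3)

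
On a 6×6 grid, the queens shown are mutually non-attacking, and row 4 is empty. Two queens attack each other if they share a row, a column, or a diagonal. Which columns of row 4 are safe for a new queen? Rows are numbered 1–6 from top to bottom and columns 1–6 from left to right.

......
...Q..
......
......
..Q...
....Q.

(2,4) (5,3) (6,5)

(2,4) attacks row 4 at column 4 and diagonals 2, 6.
(5,3) attacks row 4 at column 3 and diagonals 2, 4.
(6,5) attacks row 4 at column 5 and diagonals 3.
Attacked columns: {2, 3, 4, 5, 6}. Safe: {1}.

columns 1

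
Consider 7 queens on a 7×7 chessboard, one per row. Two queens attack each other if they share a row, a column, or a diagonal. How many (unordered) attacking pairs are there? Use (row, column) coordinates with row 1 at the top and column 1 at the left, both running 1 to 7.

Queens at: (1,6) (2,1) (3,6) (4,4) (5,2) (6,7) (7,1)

4

Same column: (1,6)–(3,6) (column 6); (2,1)–(7,1) (column 1).
Same diagonal: (1,6)–(5,2) (|1−5| = |6−2| = 4); (4,4)–(7,1) (|4−7| = |4−1| = 3).
Total attacking pairs: 4.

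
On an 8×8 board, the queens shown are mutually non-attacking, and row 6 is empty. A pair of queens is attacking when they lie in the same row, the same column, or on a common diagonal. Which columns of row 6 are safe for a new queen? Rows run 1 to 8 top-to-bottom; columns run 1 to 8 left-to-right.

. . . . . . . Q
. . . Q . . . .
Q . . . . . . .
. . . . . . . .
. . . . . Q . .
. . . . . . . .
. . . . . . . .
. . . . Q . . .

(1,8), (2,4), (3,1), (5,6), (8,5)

columns 2

(1,8) attacks row 6 at column 8 and diagonals 3.
(2,4) attacks row 6 at column 4 and diagonals 8.
(3,1) attacks row 6 at column 1 and diagonals 4.
(5,6) attacks row 6 at column 6 and diagonals 5, 7.
(8,5) attacks row 6 at column 5 and diagonals 3, 7.
Attacked columns: {1, 3, 4, 5, 6, 7, 8}. Safe: {2}.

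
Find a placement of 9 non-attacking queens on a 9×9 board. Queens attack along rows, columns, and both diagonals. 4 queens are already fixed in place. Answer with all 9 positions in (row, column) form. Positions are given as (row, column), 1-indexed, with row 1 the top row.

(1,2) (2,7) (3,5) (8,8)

(1,2) (2,7) (3,5) (4,1) (5,9) (6,4) (7,6) (8,8) (9,3)

Row 4: attacked by (1,2)→{2,5}; (2,7)→{5,7,9}; (3,5)→{4,5,6}; (8,8)→{4,8}. Safe: 1, 3. Place at column 1.
Row 5: attacked by (1,2)→{2,6}; (2,7)→{4,7}; (3,5)→{3,5,7}; (4,1)→{1,2}; (8,8)→{5,8}. Safe: 9. Place at column 9.
Row 6: attacked by (1,2)→{2,7}; (2,7)→{3,7}; (3,5)→{2,5,8}; (4,1)→{1,3}; (5,9)→{8,9}; (8,8)→{6,8}. Safe: 4. Place at column 4.
Row 7: attacked by (1,2)→{2,8}; (2,7)→{2,7}; (3,5)→{1,5,9}; (4,1)→{1,4}; (5,9)→{7,9}; (6,4)→{3,4,5}; (8,8)→{7,8,9}. Safe: 6. Place at column 6.
Row 9: attacked by (1,2)→{2}; (2,7)→{7}; (3,5)→{5}; (4,1)→{1,6}; (5,9)→{5,9}; (6,4)→{1,4,7}; (7,6)→{4,6,8}; (8,8)→{7,8,9}. Safe: 3. Place at column 3.
Columns [2, 7, 5, 1, 9, 4, 6, 8, 3], r−c [-1, -5, -2, 3, -4, 2, 1, 0, 6], r+c [3, 9, 8, 5, 14, 10, 13, 16, 12] are all distinct, so no two queens attack.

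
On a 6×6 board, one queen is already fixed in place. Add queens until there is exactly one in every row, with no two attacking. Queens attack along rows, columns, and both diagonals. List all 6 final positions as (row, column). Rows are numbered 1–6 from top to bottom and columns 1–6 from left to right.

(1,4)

(1,4) (2,1) (3,5) (4,2) (5,6) (6,3)

Row 2: attacked by (1,4)→{3,4,5}. Safe: 1, 2, 6. Place at column 1.
Row 3: attacked by (1,4)→{2,4,6}; (2,1)→{1,2}. Safe: 3, 5. Place at column 5.
Row 4: attacked by (1,4)→{1,4}; (2,1)→{1,3}; (3,5)→{4,5,6}. Safe: 2. Place at column 2.
Row 5: attacked by (1,4)→{4}; (2,1)→{1,4}; (3,5)→{3,5}; (4,2)→{1,2,3}. Safe: 6. Place at column 6.
Row 6: attacked by (1,4)→{4}; (2,1)→{1,5}; (3,5)→{2,5}; (4,2)→{2,4}; (5,6)→{5,6}. Safe: 3. Place at column 3.
Columns [4, 1, 5, 2, 6, 3], r−c [-3, 1, -2, 2, -1, 3], r+c [5, 3, 8, 6, 11, 9] are all distinct, so no two queens attack.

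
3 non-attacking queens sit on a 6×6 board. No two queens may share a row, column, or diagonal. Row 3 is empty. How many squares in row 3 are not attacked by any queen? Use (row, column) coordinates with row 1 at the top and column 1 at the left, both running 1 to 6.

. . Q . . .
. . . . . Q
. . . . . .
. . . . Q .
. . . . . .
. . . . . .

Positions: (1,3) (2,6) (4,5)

1

(1,3) attacks row 3 at column 3 and diagonals 1, 5.
(2,6) attacks row 3 at column 6 and diagonals 5.
(4,5) attacks row 3 at column 5 and diagonals 4, 6.
Attacked columns: {1, 3, 4, 5, 6}. Safe: {2}.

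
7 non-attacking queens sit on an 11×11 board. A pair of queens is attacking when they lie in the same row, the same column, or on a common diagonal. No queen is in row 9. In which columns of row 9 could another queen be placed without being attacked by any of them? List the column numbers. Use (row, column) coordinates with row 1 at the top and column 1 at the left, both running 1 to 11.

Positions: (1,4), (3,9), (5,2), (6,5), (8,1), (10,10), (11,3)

columns 7

(1,4) attacks row 9 at column 4.
(3,9) attacks row 9 at column 9 and diagonals 3.
(5,2) attacks row 9 at column 2 and diagonals 6.
(6,5) attacks row 9 at column 5 and diagonals 2, 8.
(8,1) attacks row 9 at column 1 and diagonals 2.
(10,10) attacks row 9 at column 10 and diagonals 9, 11.
(11,3) attacks row 9 at column 3 and diagonals 1, 5.
Attacked columns: {1, 2, 3, 4, 5, 6, 8, 9, 10, 11}. Safe: {7}.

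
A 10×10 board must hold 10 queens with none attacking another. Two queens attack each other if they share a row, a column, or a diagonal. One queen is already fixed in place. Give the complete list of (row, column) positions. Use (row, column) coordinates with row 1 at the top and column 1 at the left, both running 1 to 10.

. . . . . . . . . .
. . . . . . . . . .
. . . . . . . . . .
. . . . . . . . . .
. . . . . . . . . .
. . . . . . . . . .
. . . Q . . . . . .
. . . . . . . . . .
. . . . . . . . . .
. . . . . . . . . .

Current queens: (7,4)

(1,6) (2,2) (3,7) (4,5) (5,1) (6,9) (7,4) (8,10) (9,8) (10,3)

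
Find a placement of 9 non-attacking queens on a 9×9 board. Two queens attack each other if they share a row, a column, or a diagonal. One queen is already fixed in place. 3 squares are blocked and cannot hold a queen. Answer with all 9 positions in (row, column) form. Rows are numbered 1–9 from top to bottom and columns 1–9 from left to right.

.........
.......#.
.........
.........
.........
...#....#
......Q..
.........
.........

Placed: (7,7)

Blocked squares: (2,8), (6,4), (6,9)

Row 1: attacked by (7,7)→{1,7}. Safe: 2, 3, 4, 5, 6, 8, 9. Place at column 5.
Row 2: attacked by (1,5)→{4,5,6}; (7,7)→{2,7}. Blocked: 8. Safe: 1, 3, 9. Place at column 9.
Row 3: attacked by (1,5)→{3,5,7}; (2,9)→{8,9}; (7,7)→{3,7}. Safe: 1, 2, 4, 6. Place at column 4.
Row 4: attacked by (1,5)→{2,5,8}; (2,9)→{7,9}; (3,4)→{3,4,5}; (7,7)→{4,7}. Safe: 1, 6. Place at column 6.
Row 5: attacked by (1,5)→{1,5,9}; (2,9)→{6,9}; (3,4)→{2,4,6}; (4,6)→{5,6,7}; (7,7)→{5,7,9}. Safe: 3, 8. Place at column 8.
Row 6: attacked by (1,5)→{5}; (2,9)→{5,9}; (3,4)→{1,4,7}; (4,6)→{4,6,8}; (5,8)→{7,8,9}; (7,7)→{6,7,8}. Blocked: 4,9. Safe: 2, 3. Place at column 2.
Row 8: attacked by (1,5)→{5}; (2,9)→{3,9}; (3,4)→{4,9}; (4,6)→{2,6}; (5,8)→{5,8}; (6,2)→{2,4}; (7,7)→{6,7,8}. Safe: 1. Place at column 1.
Row 9: attacked by (1,5)→{5}; (2,9)→{2,9}; (3,4)→{4}; (4,6)→{1,6}; (5,8)→{4,8}; (6,2)→{2,5}; (7,7)→{5,7,9}; (8,1)→{1,2}. Safe: 3. Place at column 3.
Columns [5, 9, 4, 6, 8, 2, 7, 1, 3], r−c [-4, -7, -1, -2, -3, 4, 0, 7, 6], r+c [6, 11, 7, 10, 13, 8, 14, 9, 12] are all distinct, so no two queens attack.

(1,5) (2,9) (3,4) (4,6) (5,8) (6,2) (7,7) (8,1) (9,3)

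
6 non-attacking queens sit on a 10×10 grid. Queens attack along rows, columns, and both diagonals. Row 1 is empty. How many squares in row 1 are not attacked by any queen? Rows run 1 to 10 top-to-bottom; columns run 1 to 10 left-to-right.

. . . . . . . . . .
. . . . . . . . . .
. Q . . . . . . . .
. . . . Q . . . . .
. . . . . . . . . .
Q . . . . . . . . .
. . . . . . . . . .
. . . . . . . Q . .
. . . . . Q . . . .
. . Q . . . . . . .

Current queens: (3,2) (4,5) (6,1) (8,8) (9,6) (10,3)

3

(3,2) attacks row 1 at column 2 and diagonals 4.
(4,5) attacks row 1 at column 5 and diagonals 2, 8.
(6,1) attacks row 1 at column 1 and diagonals 6.
(8,8) attacks row 1 at column 8 and diagonals 1.
(9,6) attacks row 1 at column 6.
(10,3) attacks row 1 at column 3.
Attacked columns: {1, 2, 3, 4, 5, 6, 8}. Safe: {7, 9, 10}.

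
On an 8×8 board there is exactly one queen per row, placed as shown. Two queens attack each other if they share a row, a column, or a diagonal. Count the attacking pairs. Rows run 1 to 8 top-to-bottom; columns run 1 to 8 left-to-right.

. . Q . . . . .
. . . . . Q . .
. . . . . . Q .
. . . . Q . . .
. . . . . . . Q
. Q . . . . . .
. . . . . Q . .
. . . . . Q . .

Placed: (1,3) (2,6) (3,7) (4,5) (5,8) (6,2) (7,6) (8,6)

6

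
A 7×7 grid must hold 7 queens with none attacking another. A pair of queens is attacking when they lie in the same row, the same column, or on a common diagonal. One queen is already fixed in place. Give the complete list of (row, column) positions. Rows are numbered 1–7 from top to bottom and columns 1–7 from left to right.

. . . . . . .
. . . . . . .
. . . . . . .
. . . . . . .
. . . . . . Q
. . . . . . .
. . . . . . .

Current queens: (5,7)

Row 1: attacked by (5,7)→{3,7}. Safe: 1, 2, 4, 5, 6. Place at column 6.
Row 2: attacked by (1,6)→{5,6,7}; (5,7)→{4,7}. Safe: 1, 2, 3. Place at column 1.
Row 3: attacked by (1,6)→{4,6}; (2,1)→{1,2}; (5,7)→{5,7}. Safe: 3. Place at column 3.
Row 4: attacked by (1,6)→{3,6}; (2,1)→{1,3}; (3,3)→{2,3,4}; (5,7)→{6,7}. Safe: 5. Place at column 5.
Row 6: attacked by (1,6)→{1,6}; (2,1)→{1,5}; (3,3)→{3,6}; (4,5)→{3,5,7}; (5,7)→{6,7}. Safe: 2, 4. Place at column 2.
Row 7: attacked by (1,6)→{6}; (2,1)→{1,6}; (3,3)→{3,7}; (4,5)→{2,5}; (5,7)→{5,7}; (6,2)→{1,2,3}. Safe: 4. Place at column 4.
Columns [6, 1, 3, 5, 7, 2, 4], r−c [-5, 1, 0, -1, -2, 4, 3], r+c [7, 3, 6, 9, 12, 8, 11] are all distinct, so no two queens attack.

(1,6) (2,1) (3,3) (4,5) (5,7) (6,2) (7,4)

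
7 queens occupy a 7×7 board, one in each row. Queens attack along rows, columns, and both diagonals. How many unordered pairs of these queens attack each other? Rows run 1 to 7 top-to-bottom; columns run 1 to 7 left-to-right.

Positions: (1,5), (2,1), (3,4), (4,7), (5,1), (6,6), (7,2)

2

Same column: (2,1)–(5,1) (column 1).
Same diagonal: (1,5)–(5,1) (|1−5| = |5−1| = 4).
Total attacking pairs: 2.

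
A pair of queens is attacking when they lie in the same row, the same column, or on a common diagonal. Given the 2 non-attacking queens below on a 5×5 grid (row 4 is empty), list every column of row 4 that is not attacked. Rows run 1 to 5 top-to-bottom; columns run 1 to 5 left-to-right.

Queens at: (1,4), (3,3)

columns 5

(1,4) attacks row 4 at column 4 and diagonals 1.
(3,3) attacks row 4 at column 3 and diagonals 2, 4.
Attacked columns: {1, 2, 3, 4}. Safe: {5}.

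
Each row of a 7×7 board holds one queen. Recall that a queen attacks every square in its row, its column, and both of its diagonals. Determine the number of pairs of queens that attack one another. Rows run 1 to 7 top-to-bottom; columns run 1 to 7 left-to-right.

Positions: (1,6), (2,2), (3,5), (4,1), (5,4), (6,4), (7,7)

Same column: (5,4)–(6,4) (column 4).
Same diagonal: (2,2)–(7,7) (|2−7| = |2−7| = 5).
Total attacking pairs: 2.

2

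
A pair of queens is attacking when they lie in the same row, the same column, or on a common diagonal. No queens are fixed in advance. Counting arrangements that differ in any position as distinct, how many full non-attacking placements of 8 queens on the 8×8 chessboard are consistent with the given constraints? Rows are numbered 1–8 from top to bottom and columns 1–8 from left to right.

Branch on row 1: col 1 → 4; col 2 → 8; col 3 → 16; col 4 → 18; col 5 → 18; col 6 → 16; col 7 → 8; col 8 → 4.
Sum: 4 + 8 + 16 + 18 + 18 + 16 + 8 + 4 = 92.
(This is the classic 8-queens count.)

92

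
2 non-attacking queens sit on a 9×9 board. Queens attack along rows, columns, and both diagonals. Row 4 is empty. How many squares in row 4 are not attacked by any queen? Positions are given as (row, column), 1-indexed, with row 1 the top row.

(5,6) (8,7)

(5,6) attacks row 4 at column 6 and diagonals 5, 7.
(8,7) attacks row 4 at column 7 and diagonals 3.
Attacked columns: {3, 5, 6, 7}. Safe: {1, 2, 4, 8, 9}.

5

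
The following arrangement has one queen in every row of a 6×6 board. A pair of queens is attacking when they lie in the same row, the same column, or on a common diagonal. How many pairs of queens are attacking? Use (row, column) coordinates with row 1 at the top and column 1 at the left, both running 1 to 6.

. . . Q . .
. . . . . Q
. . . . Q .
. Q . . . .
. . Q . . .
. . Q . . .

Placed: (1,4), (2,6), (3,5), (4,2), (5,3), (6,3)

5

Same column: (5,3)–(6,3) (column 3).
Same diagonal: (2,6)–(3,5) (|2−3| = |6−5| = 1); (2,6)–(5,3) (|2−5| = |6−3| = 3); (3,5)–(5,3) (|3−5| = |5−3| = 2); (4,2)–(5,3) (|4−5| = |2−3| = 1).
Total attacking pairs: 5.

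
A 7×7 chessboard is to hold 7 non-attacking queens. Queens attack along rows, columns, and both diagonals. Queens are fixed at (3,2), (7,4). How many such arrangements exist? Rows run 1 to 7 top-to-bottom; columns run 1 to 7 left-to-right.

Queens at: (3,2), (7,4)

Branch on row 1: col 1 → 1; col 3 → 0; col 5 → 1; col 6 → 0; col 7 → 0.
Sum: 1 + 0 + 1 + 0 + 0 = 2.

2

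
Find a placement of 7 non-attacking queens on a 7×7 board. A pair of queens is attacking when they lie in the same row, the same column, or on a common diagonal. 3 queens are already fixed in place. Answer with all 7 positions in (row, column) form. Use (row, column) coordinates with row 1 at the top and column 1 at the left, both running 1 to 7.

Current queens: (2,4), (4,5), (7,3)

(1,7) (2,4) (3,1) (4,5) (5,2) (6,6) (7,3)

Row 1: attacked by (2,4)→{3,4,5}; (4,5)→{2,5}; (7,3)→{3}. Safe: 1, 6, 7. Place at column 7.
Row 3: attacked by (1,7)→{5,7}; (2,4)→{3,4,5}; (4,5)→{4,5,6}; (7,3)→{3,7}. Safe: 1, 2. Place at column 1.
Row 5: attacked by (1,7)→{3,7}; (2,4)→{1,4,7}; (3,1)→{1,3}; (4,5)→{4,5,6}; (7,3)→{1,3,5}. Safe: 2. Place at column 2.
Row 6: attacked by (1,7)→{2,7}; (2,4)→{4}; (3,1)→{1,4}; (4,5)→{3,5,7}; (5,2)→{1,2,3}; (7,3)→{2,3,4}. Safe: 6. Place at column 6.
Columns [7, 4, 1, 5, 2, 6, 3], r−c [-6, -2, 2, -1, 3, 0, 4], r+c [8, 6, 4, 9, 7, 12, 10] are all distinct, so no two queens attack.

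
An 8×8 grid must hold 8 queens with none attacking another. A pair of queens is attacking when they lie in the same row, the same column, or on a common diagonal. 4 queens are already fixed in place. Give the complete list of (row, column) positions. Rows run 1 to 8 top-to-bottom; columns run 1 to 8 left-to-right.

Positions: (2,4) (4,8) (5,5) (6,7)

Row 1: attacked by (2,4)→{3,4,5}; (4,8)→{5,8}; (5,5)→{1,5}; (6,7)→{2,7}. Safe: 6. Place at column 6.
Row 3: attacked by (1,6)→{4,6,8}; (2,4)→{3,4,5}; (4,8)→{7,8}; (5,5)→{3,5,7}; (6,7)→{4,7}. Safe: 1, 2. Place at column 2.
Row 7: attacked by (1,6)→{6}; (2,4)→{4}; (3,2)→{2,6}; (4,8)→{5,8}; (5,5)→{3,5,7}; (6,7)→{6,7,8}. Safe: 1. Place at column 1.
Row 8: attacked by (1,6)→{6}; (2,4)→{4}; (3,2)→{2,7}; (4,8)→{4,8}; (5,5)→{2,5,8}; (6,7)→{5,7}; (7,1)→{1,2}. Safe: 3. Place at column 3.
Columns [6, 4, 2, 8, 5, 7, 1, 3], r−c [-5, -2, 1, -4, 0, -1, 6, 5], r+c [7, 6, 5, 12, 10, 13, 8, 11] are all distinct, so no two queens attack.

(1,6) (2,4) (3,2) (4,8) (5,5) (6,7) (7,1) (8,3)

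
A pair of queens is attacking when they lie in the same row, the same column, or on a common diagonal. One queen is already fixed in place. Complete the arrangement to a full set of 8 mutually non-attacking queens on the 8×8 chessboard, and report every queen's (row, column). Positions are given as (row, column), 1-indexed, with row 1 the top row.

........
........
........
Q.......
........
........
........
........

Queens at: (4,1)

(1,7) (2,2) (3,4) (4,1) (5,8) (6,5) (7,3) (8,6)

Row 1: attacked by (4,1)→{1,4}. Safe: 2, 3, 5, 6, 7, 8. Place at column 7.
Row 2: attacked by (1,7)→{6,7,8}; (4,1)→{1,3}. Safe: 2, 4, 5. Place at column 2.
Row 3: attacked by (1,7)→{5,7}; (2,2)→{1,2,3}; (4,1)→{1,2}. Safe: 4, 6, 8. Place at column 4.
Row 5: attacked by (1,7)→{3,7}; (2,2)→{2,5}; (3,4)→{2,4,6}; (4,1)→{1,2}. Safe: 8. Place at column 8.
Row 6: attacked by (1,7)→{2,7}; (2,2)→{2,6}; (3,4)→{1,4,7}; (4,1)→{1,3}; (5,8)→{7,8}. Safe: 5. Place at column 5.
Row 7: attacked by (1,7)→{1,7}; (2,2)→{2,7}; (3,4)→{4,8}; (4,1)→{1,4}; (5,8)→{6,8}; (6,5)→{4,5,6}. Safe: 3. Place at column 3.
Row 8: attacked by (1,7)→{7}; (2,2)→{2,8}; (3,4)→{4}; (4,1)→{1,5}; (5,8)→{5,8}; (6,5)→{3,5,7}; (7,3)→{2,3,4}. Safe: 6. Place at column 6.
Columns [7, 2, 4, 1, 8, 5, 3, 6], r−c [-6, 0, -1, 3, -3, 1, 4, 2], r+c [8, 4, 7, 5, 13, 11, 10, 14] are all distinct, so no two queens attack.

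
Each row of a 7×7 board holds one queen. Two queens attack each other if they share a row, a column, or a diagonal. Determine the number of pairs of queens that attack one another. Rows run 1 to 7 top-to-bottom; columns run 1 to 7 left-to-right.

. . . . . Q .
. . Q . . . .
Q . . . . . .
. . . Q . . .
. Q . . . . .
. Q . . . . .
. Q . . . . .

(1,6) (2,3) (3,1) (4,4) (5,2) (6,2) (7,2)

Same column: (5,2)–(6,2) (column 2); (5,2)–(7,2) (column 2); (6,2)–(7,2) (column 2).
Same diagonal: (1,6)–(5,2) (|1−5| = |6−2| = 4); (4,4)–(6,2) (|4−6| = |4−2| = 2).
Total attacking pairs: 5.

5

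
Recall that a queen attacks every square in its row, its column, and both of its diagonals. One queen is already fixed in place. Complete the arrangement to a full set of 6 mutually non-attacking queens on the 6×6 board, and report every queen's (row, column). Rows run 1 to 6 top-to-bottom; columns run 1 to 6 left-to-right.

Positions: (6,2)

(1,5) (2,3) (3,1) (4,6) (5,4) (6,2)

Row 1: attacked by (6,2)→{2}. Safe: 1, 3, 4, 5, 6. Place at column 5.
Row 2: attacked by (1,5)→{4,5,6}; (6,2)→{2,6}. Safe: 1, 3. Place at column 3.
Row 3: attacked by (1,5)→{3,5}; (2,3)→{2,3,4}; (6,2)→{2,5}. Safe: 1, 6. Place at column 1.
Row 4: attacked by (1,5)→{2,5}; (2,3)→{1,3,5}; (3,1)→{1,2}; (6,2)→{2,4}. Safe: 6. Place at column 6.
Row 5: attacked by (1,5)→{1,5}; (2,3)→{3,6}; (3,1)→{1,3}; (4,6)→{5,6}; (6,2)→{1,2,3}. Safe: 4. Place at column 4.
Columns [5, 3, 1, 6, 4, 2], r−c [-4, -1, 2, -2, 1, 4], r+c [6, 5, 4, 10, 9, 8] are all distinct, so no two queens attack.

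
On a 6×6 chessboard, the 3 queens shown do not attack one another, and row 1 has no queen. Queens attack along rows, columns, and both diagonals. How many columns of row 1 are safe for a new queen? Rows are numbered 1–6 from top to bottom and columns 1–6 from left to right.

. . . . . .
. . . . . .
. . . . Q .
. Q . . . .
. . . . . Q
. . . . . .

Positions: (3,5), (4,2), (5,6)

(3,5) attacks row 1 at column 5 and diagonals 3.
(4,2) attacks row 1 at column 2 and diagonals 5.
(5,6) attacks row 1 at column 6 and diagonals 2.
Attacked columns: {2, 3, 5, 6}. Safe: {1, 4}.

2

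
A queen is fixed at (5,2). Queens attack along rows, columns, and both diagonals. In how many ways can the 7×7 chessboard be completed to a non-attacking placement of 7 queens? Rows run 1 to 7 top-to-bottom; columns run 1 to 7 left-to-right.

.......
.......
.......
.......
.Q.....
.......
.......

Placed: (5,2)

6

Branch on row 1: col 1 → 1; col 3 → 1; col 4 → 2; col 5 → 1; col 7 → 1.
Sum: 1 + 1 + 2 + 1 + 1 = 6.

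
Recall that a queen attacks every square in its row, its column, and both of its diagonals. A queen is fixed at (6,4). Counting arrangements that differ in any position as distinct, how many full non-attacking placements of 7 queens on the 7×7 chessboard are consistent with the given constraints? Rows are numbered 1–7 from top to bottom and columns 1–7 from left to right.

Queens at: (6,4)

Branch on row 1: col 1 → 1; col 2 → 1; col 3 → 1; col 5 → 1; col 6 → 1; col 7 → 1.
Sum: 1 + 1 + 1 + 1 + 1 + 1 = 6.

6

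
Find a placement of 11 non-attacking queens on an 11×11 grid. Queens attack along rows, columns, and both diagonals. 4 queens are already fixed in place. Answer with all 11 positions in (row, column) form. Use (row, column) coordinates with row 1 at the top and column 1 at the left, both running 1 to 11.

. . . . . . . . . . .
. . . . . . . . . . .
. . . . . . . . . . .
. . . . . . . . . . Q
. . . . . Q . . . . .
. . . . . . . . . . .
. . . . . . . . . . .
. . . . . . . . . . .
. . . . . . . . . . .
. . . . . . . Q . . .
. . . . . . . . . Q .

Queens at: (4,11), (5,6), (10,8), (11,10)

Row 1: attacked by (4,11)→{8,11}; (5,6)→{2,6,10}; (10,8)→{8}; (11,10)→{10}. Safe: 1, 3, 4, 5, 7, 9. Place at column 4.
Row 2: attacked by (1,4)→{3,4,5}; (4,11)→{9,11}; (5,6)→{3,6,9}; (10,8)→{8}; (11,10)→{1,10}. Safe: 2, 7. Place at column 7.
Row 3: attacked by (1,4)→{2,4,6}; (2,7)→{6,7,8}; (4,11)→{10,11}; (5,6)→{4,6,8}; (10,8)→{1,8}; (11,10)→{2,10}. Safe: 3, 5, 9. Place at column 3.
Row 6: attacked by (1,4)→{4,9}; (2,7)→{3,7,11}; (3,3)→{3,6}; (4,11)→{9,11}; (5,6)→{5,6,7}; (10,8)→{4,8}; (11,10)→{5,10}. Safe: 1, 2. Place at column 1.
Row 7: attacked by (1,4)→{4,10}; (2,7)→{2,7}; (3,3)→{3,7}; (4,11)→{8,11}; (5,6)→{4,6,8}; (6,1)→{1,2}; (10,8)→{5,8,11}; (11,10)→{6,10}. Safe: 9. Place at column 9.
Row 8: attacked by (1,4)→{4,11}; (2,7)→{1,7}; (3,3)→{3,8}; (4,11)→{7,11}; (5,6)→{3,6,9}; (6,1)→{1,3}; (7,9)→{8,9,10}; (10,8)→{6,8,10}; (11,10)→{7,10}. Safe: 2, 5. Place at column 2.
Row 9: attacked by (1,4)→{4}; (2,7)→{7}; (3,3)→{3,9}; (4,11)→{6,11}; (5,6)→{2,6,10}; (6,1)→{1,4}; (7,9)→{7,9,11}; (8,2)→{1,2,3}; (10,8)→{7,8,9}; (11,10)→{8,10}. Safe: 5. Place at column 5.
Columns [4, 7, 3, 11, 6, 1, 9, 2, 5, 8, 10], r−c [-3, -5, 0, -7, -1, 5, -2, 6, 4, 2, 1], r+c [5, 9, 6, 15, 11, 7, 16, 10, 14, 18, 21] are all distinct, so no two queens attack.

(1,4) (2,7) (3,3) (4,11) (5,6) (6,1) (7,9) (8,2) (9,5) (10,8) (11,10)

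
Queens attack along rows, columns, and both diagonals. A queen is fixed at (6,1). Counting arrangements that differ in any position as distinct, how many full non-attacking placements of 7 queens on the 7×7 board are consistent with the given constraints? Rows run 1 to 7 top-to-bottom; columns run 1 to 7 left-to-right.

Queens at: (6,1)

7

Branch on row 1: col 2 → 1; col 3 → 1; col 4 → 2; col 5 → 2; col 7 → 1.
Sum: 1 + 1 + 2 + 2 + 1 = 7.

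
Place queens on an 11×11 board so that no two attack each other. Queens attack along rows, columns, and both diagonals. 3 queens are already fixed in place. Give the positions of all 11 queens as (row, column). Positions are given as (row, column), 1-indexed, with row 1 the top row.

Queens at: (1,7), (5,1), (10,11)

(1,7) (2,9) (3,2) (4,8) (5,1) (6,3) (7,10) (8,6) (9,4) (10,11) (11,5)

Row 2: attacked by (1,7)→{6,7,8}; (5,1)→{1,4}; (10,11)→{3,11}. Safe: 2, 5, 9, 10. Place at column 9.
Row 3: attacked by (1,7)→{5,7,9}; (2,9)→{8,9,10}; (5,1)→{1,3}; (10,11)→{4,11}. Safe: 2, 6. Place at column 2.
Row 4: attacked by (1,7)→{4,7,10}; (2,9)→{7,9,11}; (3,2)→{1,2,3}; (5,1)→{1,2}; (10,11)→{5,11}. Safe: 6, 8. Place at column 8.
Row 6: attacked by (1,7)→{2,7}; (2,9)→{5,9}; (3,2)→{2,5}; (4,8)→{6,8,10}; (5,1)→{1,2}; (10,11)→{7,11}. Safe: 3, 4. Place at column 3.
Row 7: attacked by (1,7)→{1,7}; (2,9)→{4,9}; (3,2)→{2,6}; (4,8)→{5,8,11}; (5,1)→{1,3}; (6,3)→{2,3,4}; (10,11)→{8,11}. Safe: 10. Place at column 10.
Row 8: attacked by (1,7)→{7}; (2,9)→{3,9}; (3,2)→{2,7}; (4,8)→{4,8}; (5,1)→{1,4}; (6,3)→{1,3,5}; (7,10)→{9,10,11}; (10,11)→{9,11}. Safe: 6. Place at column 6.
Row 9: attacked by (1,7)→{7}; (2,9)→{2,9}; (3,2)→{2,8}; (4,8)→{3,8}; (5,1)→{1,5}; (6,3)→{3,6}; (7,10)→{8,10}; (8,6)→{5,6,7}; (10,11)→{10,11}. Safe: 4. Place at column 4.
Row 11: attacked by (1,7)→{7}; (2,9)→{9}; (3,2)→{2,10}; (4,8)→{1,8}; (5,1)→{1,7}; (6,3)→{3,8}; (7,10)→{6,10}; (8,6)→{3,6,9}; (9,4)→{2,4,6}; (10,11)→{10,11}. Safe: 5. Place at column 5.
Columns [7, 9, 2, 8, 1, 3, 10, 6, 4, 11, 5], r−c [-6, -7, 1, -4, 4, 3, -3, 2, 5, -1, 6], r+c [8, 11, 5, 12, 6, 9, 17, 14, 13, 21, 16] are all distinct, so no two queens attack.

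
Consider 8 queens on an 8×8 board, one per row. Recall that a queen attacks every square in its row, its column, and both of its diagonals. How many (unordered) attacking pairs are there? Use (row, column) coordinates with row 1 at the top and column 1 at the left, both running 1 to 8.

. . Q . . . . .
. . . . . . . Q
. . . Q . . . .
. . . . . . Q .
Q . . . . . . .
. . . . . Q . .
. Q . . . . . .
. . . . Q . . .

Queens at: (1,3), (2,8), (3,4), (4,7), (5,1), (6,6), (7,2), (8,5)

0

All columns are distinct and no two queens satisfy |Δrow| = |Δcol|, so no pair attacks.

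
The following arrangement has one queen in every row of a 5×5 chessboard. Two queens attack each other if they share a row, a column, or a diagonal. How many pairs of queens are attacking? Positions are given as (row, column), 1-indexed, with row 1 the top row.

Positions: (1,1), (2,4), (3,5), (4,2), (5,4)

Same column: (2,4)–(5,4) (column 4).
Same diagonal: (2,4)–(3,5) (|2−3| = |4−5| = 1); (2,4)–(4,2) (|2−4| = |4−2| = 2).
Total attacking pairs: 3.

3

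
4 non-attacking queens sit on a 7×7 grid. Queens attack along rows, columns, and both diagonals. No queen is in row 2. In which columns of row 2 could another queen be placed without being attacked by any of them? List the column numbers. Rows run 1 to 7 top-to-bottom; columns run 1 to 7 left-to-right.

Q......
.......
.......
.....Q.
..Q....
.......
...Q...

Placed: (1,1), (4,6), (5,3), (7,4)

columns 5, 7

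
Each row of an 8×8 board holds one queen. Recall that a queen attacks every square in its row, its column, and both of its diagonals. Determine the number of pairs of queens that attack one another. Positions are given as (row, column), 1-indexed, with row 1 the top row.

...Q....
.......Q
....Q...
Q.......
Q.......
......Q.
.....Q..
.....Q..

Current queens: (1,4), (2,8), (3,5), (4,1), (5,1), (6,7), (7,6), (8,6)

4

Same column: (4,1)–(5,1) (column 1); (7,6)–(8,6) (column 6).
Same diagonal: (1,4)–(4,1) (|1−4| = |4−1| = 3); (6,7)–(7,6) (|6−7| = |7−6| = 1).
Total attacking pairs: 4.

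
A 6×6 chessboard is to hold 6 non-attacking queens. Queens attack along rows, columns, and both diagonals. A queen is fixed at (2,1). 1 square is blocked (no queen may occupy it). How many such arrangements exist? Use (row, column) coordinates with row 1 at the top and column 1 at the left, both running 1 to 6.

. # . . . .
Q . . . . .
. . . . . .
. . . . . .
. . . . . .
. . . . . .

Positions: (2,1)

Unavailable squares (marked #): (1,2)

1

Branch on row 1: col 3 → 0; col 4 → 1; col 5 → 0; col 6 → 0.
Sum: 0 + 1 + 0 + 0 = 1.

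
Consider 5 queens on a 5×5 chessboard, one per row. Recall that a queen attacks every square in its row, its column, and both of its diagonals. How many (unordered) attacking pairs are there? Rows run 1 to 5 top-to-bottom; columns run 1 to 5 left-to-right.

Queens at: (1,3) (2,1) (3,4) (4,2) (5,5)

0

All columns are distinct and no two queens satisfy |Δrow| = |Δcol|, so no pair attacks.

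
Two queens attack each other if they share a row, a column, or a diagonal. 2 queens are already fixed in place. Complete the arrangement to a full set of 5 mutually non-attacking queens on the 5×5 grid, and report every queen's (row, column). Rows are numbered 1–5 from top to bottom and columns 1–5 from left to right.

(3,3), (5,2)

Row 1: attacked by (3,3)→{1,3,5}; (5,2)→{2}. Safe: 4. Place at column 4.
Row 2: attacked by (1,4)→{3,4,5}; (3,3)→{2,3,4}; (5,2)→{2,5}. Safe: 1. Place at column 1.
Row 4: attacked by (1,4)→{1,4}; (2,1)→{1,3}; (3,3)→{2,3,4}; (5,2)→{1,2,3}. Safe: 5. Place at column 5.
Columns [4, 1, 3, 5, 2], r−c [-3, 1, 0, -1, 3], r+c [5, 3, 6, 9, 7] are all distinct, so no two queens attack.

(1,4) (2,1) (3,3) (4,5) (5,2)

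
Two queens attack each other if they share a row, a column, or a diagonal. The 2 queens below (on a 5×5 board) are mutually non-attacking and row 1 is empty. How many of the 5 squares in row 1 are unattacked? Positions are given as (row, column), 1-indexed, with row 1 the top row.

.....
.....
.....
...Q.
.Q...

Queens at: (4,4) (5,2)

2

(4,4) attacks row 1 at column 4 and diagonals 1.
(5,2) attacks row 1 at column 2.
Attacked columns: {1, 2, 4}. Safe: {3, 5}.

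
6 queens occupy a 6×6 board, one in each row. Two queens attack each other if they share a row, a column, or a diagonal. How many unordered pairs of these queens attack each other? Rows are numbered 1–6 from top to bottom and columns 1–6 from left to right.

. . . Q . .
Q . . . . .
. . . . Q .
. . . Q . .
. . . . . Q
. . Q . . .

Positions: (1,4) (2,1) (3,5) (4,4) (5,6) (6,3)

2

Same column: (1,4)–(4,4) (column 4).
Same diagonal: (3,5)–(4,4) (|3−4| = |5−4| = 1).
Total attacking pairs: 2.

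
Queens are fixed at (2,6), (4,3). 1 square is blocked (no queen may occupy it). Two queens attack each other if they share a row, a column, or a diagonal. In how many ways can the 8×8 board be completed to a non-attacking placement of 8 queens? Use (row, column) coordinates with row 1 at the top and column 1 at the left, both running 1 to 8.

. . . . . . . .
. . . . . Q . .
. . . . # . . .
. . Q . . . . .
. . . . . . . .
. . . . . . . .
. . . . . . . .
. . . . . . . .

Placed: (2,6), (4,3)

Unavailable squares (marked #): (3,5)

Branch on row 1: col 1 → 1; col 2 → 1; col 4 → 1; col 8 → 0.
Sum: 1 + 1 + 1 + 0 = 3.

3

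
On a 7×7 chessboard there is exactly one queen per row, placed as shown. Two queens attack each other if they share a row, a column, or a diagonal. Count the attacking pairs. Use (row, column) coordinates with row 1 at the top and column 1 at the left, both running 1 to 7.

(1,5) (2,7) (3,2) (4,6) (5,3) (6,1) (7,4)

All columns are distinct and no two queens satisfy |Δrow| = |Δcol|, so no pair attacks.

0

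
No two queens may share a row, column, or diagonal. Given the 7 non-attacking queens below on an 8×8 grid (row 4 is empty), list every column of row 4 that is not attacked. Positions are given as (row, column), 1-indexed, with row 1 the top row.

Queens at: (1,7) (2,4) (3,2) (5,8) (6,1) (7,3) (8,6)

(1,7) attacks row 4 at column 7 and diagonals 4.
(2,4) attacks row 4 at column 4 and diagonals 2, 6.
(3,2) attacks row 4 at column 2 and diagonals 1, 3.
(5,8) attacks row 4 at column 8 and diagonals 7.
(6,1) attacks row 4 at column 1 and diagonals 3.
(7,3) attacks row 4 at column 3 and diagonals 6.
(8,6) attacks row 4 at column 6 and diagonals 2.
Attacked columns: {1, 2, 3, 4, 6, 7, 8}. Safe: {5}.

columns 5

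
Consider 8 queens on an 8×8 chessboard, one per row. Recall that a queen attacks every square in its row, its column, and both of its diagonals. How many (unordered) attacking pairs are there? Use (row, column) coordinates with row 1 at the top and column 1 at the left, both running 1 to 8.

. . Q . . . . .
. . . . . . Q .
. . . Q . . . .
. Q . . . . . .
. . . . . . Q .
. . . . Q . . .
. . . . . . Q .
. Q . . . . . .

5

Same column: (2,7)–(5,7) (column 7); (2,7)–(7,7) (column 7); (4,2)–(8,2) (column 2); (5,7)–(7,7) (column 7).
Same diagonal: (1,3)–(5,7) (|1−5| = |3−7| = 4).
Total attacking pairs: 5.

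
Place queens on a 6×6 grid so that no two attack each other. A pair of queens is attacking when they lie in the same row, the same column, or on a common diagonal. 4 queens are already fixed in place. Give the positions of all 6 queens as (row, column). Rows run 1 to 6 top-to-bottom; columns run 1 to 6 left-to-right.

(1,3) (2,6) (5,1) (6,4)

(1,3) (2,6) (3,2) (4,5) (5,1) (6,4)

Row 3: attacked by (1,3)→{1,3,5}; (2,6)→{5,6}; (5,1)→{1,3}; (6,4)→{1,4}. Safe: 2. Place at column 2.
Row 4: attacked by (1,3)→{3,6}; (2,6)→{4,6}; (3,2)→{1,2,3}; (5,1)→{1,2}; (6,4)→{2,4,6}. Safe: 5. Place at column 5.
Columns [3, 6, 2, 5, 1, 4], r−c [-2, -4, 1, -1, 4, 2], r+c [4, 8, 5, 9, 6, 10] are all distinct, so no two queens attack.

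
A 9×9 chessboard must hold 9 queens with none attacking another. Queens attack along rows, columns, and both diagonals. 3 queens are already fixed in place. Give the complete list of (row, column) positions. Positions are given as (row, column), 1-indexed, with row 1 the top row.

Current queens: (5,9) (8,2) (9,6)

Row 1: attacked by (5,9)→{5,9}; (8,2)→{2,9}; (9,6)→{6}. Safe: 1, 3, 4, 7, 8. Place at column 3.
Row 2: attacked by (1,3)→{2,3,4}; (5,9)→{6,9}; (8,2)→{2,8}; (9,6)→{6}. Safe: 1, 5, 7. Place at column 1.
Row 3: attacked by (1,3)→{1,3,5}; (2,1)→{1,2}; (5,9)→{7,9}; (8,2)→{2,7}; (9,6)→{6}. Safe: 4, 8. Place at column 8.
Row 4: attacked by (1,3)→{3,6}; (2,1)→{1,3}; (3,8)→{7,8,9}; (5,9)→{8,9}; (8,2)→{2,6}; (9,6)→{1,6}. Safe: 4, 5. Place at column 4.
Row 6: attacked by (1,3)→{3,8}; (2,1)→{1,5}; (3,8)→{5,8}; (4,4)→{2,4,6}; (5,9)→{8,9}; (8,2)→{2,4}; (9,6)→{3,6,9}. Safe: 7. Place at column 7.
Row 7: attacked by (1,3)→{3,9}; (2,1)→{1,6}; (3,8)→{4,8}; (4,4)→{1,4,7}; (5,9)→{7,9}; (6,7)→{6,7,8}; (8,2)→{1,2,3}; (9,6)→{4,6,8}. Safe: 5. Place at column 5.
Columns [3, 1, 8, 4, 9, 7, 5, 2, 6], r−c [-2, 1, -5, 0, -4, -1, 2, 6, 3], r+c [4, 3, 11, 8, 14, 13, 12, 10, 15] are all distinct, so no two queens attack.

(1,3) (2,1) (3,8) (4,4) (5,9) (6,7) (7,5) (8,2) (9,6)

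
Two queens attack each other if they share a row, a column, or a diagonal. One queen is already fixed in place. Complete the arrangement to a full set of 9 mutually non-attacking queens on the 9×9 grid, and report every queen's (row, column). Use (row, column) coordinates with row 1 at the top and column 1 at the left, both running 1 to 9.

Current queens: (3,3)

Row 1: attacked by (3,3)→{1,3,5}. Safe: 2, 4, 6, 7, 8, 9. Place at column 9.
Row 2: attacked by (1,9)→{8,9}; (3,3)→{2,3,4}. Safe: 1, 5, 6, 7. Place at column 6.
Row 4: attacked by (1,9)→{6,9}; (2,6)→{4,6,8}; (3,3)→{2,3,4}. Safe: 1, 5, 7. Place at column 1.
Row 5: attacked by (1,9)→{5,9}; (2,6)→{3,6,9}; (3,3)→{1,3,5}; (4,1)→{1,2}. Safe: 4, 7, 8. Place at column 8.
Row 6: attacked by (1,9)→{4,9}; (2,6)→{2,6}; (3,3)→{3,6}; (4,1)→{1,3}; (5,8)→{7,8,9}. Safe: 5. Place at column 5.
Row 7: attacked by (1,9)→{3,9}; (2,6)→{1,6}; (3,3)→{3,7}; (4,1)→{1,4}; (5,8)→{6,8}; (6,5)→{4,5,6}. Safe: 2. Place at column 2.
Row 8: attacked by (1,9)→{2,9}; (2,6)→{6}; (3,3)→{3,8}; (4,1)→{1,5}; (5,8)→{5,8}; (6,5)→{3,5,7}; (7,2)→{1,2,3}. Safe: 4. Place at column 4.
Row 9: attacked by (1,9)→{1,9}; (2,6)→{6}; (3,3)→{3,9}; (4,1)→{1,6}; (5,8)→{4,8}; (6,5)→{2,5,8}; (7,2)→{2,4}; (8,4)→{3,4,5}. Safe: 7. Place at column 7.
Columns [9, 6, 3, 1, 8, 5, 2, 4, 7], r−c [-8, -4, 0, 3, -3, 1, 5, 4, 2], r+c [10, 8, 6, 5, 13, 11, 9, 12, 16] are all distinct, so no two queens attack.

(1,9) (2,6) (3,3) (4,1) (5,8) (6,5) (7,2) (8,4) (9,7)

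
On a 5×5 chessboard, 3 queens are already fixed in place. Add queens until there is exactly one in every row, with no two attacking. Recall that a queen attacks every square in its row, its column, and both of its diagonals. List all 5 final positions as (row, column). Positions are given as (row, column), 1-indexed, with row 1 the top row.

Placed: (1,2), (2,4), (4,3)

Row 3: attacked by (1,2)→{2,4}; (2,4)→{3,4,5}; (4,3)→{2,3,4}. Safe: 1. Place at column 1.
Row 5: attacked by (1,2)→{2}; (2,4)→{1,4}; (3,1)→{1,3}; (4,3)→{2,3,4}. Safe: 5. Place at column 5.
Columns [2, 4, 1, 3, 5], r−c [-1, -2, 2, 1, 0], r+c [3, 6, 4, 7, 10] are all distinct, so no two queens attack.

(1,2) (2,4) (3,1) (4,3) (5,5)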